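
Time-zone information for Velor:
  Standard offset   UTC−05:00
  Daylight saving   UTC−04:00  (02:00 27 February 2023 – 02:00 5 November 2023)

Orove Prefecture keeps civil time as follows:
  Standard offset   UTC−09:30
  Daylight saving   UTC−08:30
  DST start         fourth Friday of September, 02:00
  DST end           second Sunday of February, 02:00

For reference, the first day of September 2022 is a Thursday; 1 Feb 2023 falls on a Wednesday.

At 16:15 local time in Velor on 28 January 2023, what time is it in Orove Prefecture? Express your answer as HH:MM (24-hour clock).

12:45

28 January 2023 does not fall between 27 February and 5 November, so daylight saving is not in effect and Velor is at UTC−05:00.
16:15 Velor + 5h = 21:15 UTC.
1 September 2022 is a Thursday, so the first Friday is September 2 and the fourth is September 23.
1 February 2023 is a Wednesday, so the first Sunday is February 5 and the second is February 12.
At the standard offset (UTC−09:30), 21:15 UTC − 9h30m = 11:45 Orove Prefecture standard time.
The standard-time date in Orove Prefecture, 28 January 2023, falls between 23 September 2022 and 12 February 2023, so daylight saving is in effect and Orove Prefecture is at UTC−08:30.
21:15 UTC − 8h30m = 12:45 Orove Prefecture.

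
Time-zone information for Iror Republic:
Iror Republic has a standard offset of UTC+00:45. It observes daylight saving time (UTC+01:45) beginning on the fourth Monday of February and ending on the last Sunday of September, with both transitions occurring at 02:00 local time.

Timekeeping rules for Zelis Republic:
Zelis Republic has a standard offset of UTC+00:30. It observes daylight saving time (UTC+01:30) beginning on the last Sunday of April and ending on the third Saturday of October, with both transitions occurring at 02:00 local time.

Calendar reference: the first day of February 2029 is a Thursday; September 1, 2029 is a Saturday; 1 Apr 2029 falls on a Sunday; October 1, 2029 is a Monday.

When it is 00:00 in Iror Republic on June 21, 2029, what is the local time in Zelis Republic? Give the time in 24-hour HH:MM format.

1 February 2029 is a Thursday, so the first Monday is February 5 and the fourth is February 26.
1 September 2029 is a Saturday, so Sundays fall on 2, 9, 16, 23, 30; the last is September 30.
June 21, 2029 falls between 26 February and 30 September, so daylight saving is in effect and Iror Republic is at UTC+01:45.
00:00 Iror Republic − 1h45m = 22:15 UTC (rolling into the previous day, 20 June 2029).
1 April 2029 is a Sunday, so Sundays fall on 1, 8, 15, 22, 29; the last is April 29.
1 October 2029 is a Monday, so the first Saturday is October 6 and the third is October 20.
At the standard offset (UTC+00:30), 22:15 UTC + 0h30m = 22:45 Zelis Republic standard time.
The standard-time date in Zelis Republic, June 20, 2029, falls between 29 April and 20 October, so daylight saving is in effect and Zelis Republic is at UTC+01:30.
22:15 UTC + 1h30m = 23:45 Zelis Republic.

23:45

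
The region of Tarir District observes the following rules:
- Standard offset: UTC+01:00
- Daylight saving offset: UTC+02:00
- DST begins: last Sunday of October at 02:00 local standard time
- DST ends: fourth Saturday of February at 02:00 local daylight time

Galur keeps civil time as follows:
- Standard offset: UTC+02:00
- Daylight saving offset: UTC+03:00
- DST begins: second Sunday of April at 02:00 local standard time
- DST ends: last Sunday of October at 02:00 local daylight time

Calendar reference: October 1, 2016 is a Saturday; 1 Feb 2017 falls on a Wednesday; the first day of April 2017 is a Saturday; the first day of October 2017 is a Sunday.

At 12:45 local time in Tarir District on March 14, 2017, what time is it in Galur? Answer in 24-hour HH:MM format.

13:45

1 October 2016 is a Saturday, so Sundays fall on 2, 9, 16, 23, 30; the last is October 30.
1 February 2017 is a Wednesday, so the first Saturday is February 4 and the fourth is February 25.
March 14, 2017 is outside the daylight-saving period (30 October 2016 – 25 February 2017), so Tarir District is on standard time, UTC+01:00.
12:45 Tarir District − 1h = 11:45 UTC.
1 April 2017 is a Saturday, so the first Sunday is April 2 and the second is April 9.
1 October 2017 is a Sunday, so Sundays fall on 1, 8, 15, 22, 29; the last is October 29.
At the standard offset (UTC+02:00), 11:45 UTC + 2h = 13:45 Galur standard time.
The standard-time date in Galur, March 14, 2017, is outside the daylight-saving period (9 April – 29 October), so Galur is on standard time, UTC+02:00.
11:45 UTC + 2h = 13:45 Galur.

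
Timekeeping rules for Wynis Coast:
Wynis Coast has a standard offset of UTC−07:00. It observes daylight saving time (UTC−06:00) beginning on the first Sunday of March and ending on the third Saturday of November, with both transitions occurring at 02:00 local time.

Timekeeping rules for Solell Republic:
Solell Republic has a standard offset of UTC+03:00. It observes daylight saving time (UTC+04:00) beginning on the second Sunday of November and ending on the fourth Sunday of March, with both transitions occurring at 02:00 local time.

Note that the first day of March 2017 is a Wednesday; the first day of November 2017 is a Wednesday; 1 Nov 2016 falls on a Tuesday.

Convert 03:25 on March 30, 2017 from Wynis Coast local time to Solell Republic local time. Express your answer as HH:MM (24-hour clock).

1 March 2017 is a Wednesday, so the first Sunday is March 5.
1 November 2017 is a Wednesday, so the first Saturday is November 4 and the third is November 18.
Daylight saving runs 5 March – 18 November; March 30, 2017 is inside that window, so Wynis Coast is at UTC−06:00.
03:25 Wynis Coast + 6h = 09:25 UTC.
1 November 2016 is a Tuesday, so the first Sunday is November 6 and the second is November 13.
1 March 2017 is a Wednesday, so the first Sunday is March 5 and the fourth is March 26.
At the standard offset (UTC+03:00), 09:25 UTC + 3h = 12:25 Solell Republic standard time.
The standard-time date in Solell Republic, March 30, 2017, does not fall between 13 November 2016 and 26 March 2017, so daylight saving is not in effect and Solell Republic is at UTC+03:00.
09:25 UTC + 3h = 12:25 Solell Republic.

12:25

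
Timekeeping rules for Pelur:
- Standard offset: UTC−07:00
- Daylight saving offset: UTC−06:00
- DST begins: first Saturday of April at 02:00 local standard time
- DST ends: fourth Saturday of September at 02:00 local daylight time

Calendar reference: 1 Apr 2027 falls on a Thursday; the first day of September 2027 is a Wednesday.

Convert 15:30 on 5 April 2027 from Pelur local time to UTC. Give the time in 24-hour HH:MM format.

1 April 2027 is a Thursday, so the first Saturday is April 3.
1 September 2027 is a Wednesday, so the first Saturday is September 4 and the fourth is September 25.
5 April 2027 lies within the daylight-saving period (3 April – 25 September), so Pelur is on daylight time, UTC−06:00.
15:30 local + 6h = 21:30 UTC.

21:30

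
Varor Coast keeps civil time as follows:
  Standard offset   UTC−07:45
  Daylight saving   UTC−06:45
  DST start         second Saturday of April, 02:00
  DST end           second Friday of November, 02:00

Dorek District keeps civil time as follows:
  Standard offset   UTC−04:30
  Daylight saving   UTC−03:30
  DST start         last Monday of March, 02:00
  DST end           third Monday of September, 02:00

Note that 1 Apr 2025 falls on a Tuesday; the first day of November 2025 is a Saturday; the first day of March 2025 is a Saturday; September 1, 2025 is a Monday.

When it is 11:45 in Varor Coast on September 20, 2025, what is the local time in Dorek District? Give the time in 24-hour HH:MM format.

1 April 2025 is a Tuesday, so the first Saturday is April 5 and the second is April 12.
1 November 2025 is a Saturday, so the first Friday is November 7 and the second is November 14.
Daylight saving runs 12 April – 14 November; September 20, 2025 is inside that window, so Varor Coast is at UTC−06:45.
11:45 Varor Coast + 6h45m = 18:30 UTC.
1 March 2025 is a Saturday, so Mondays fall on 3, 10, 17, 24, 31; the last is March 31.
1 September 2025 is a Monday, so the first Monday is September 1 and the third is September 15.
At the standard offset (UTC−04:30), 18:30 UTC − 4h30m = 14:00 Dorek District standard time.
Daylight saving runs 31 March – 15 September; the standard-time date in Dorek District, September 20, 2025, is outside that window, so Dorek District is on standard time at UTC−04:30.
18:30 UTC − 4h30m = 14:00 Dorek District.

14:00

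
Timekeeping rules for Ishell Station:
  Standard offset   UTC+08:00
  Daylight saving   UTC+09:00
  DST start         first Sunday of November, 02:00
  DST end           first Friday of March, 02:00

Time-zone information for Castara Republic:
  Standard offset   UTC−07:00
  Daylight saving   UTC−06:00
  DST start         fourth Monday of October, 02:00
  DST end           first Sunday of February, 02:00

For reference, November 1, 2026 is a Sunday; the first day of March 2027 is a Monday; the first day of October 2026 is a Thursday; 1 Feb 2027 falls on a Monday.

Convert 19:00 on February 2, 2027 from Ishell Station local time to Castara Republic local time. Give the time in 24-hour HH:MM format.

1 November 2026 is a Sunday, so the first Sunday is November 1.
1 March 2027 is a Monday, so the first Friday is March 5.
February 2, 2027 lies within the daylight-saving period (1 November 2026 – 5 March 2027), so Ishell Station is on daylight time, UTC+09:00.
19:00 Ishell Station − 9h = 10:00 UTC.
1 October 2026 is a Thursday, so the first Monday is October 5 and the fourth is October 26.
1 February 2027 is a Monday, so the first Sunday is February 7.
At the standard offset (UTC−07:00), 10:00 UTC − 7h = 03:00 Castara Republic standard time.
Daylight saving runs 26 October 2026 – 7 February 2027; the standard-time date in Castara Republic, February 2, 2027, is inside that window, so Castara Republic is at UTC−06:00.
10:00 UTC − 6h = 04:00 Castara Republic.

04:00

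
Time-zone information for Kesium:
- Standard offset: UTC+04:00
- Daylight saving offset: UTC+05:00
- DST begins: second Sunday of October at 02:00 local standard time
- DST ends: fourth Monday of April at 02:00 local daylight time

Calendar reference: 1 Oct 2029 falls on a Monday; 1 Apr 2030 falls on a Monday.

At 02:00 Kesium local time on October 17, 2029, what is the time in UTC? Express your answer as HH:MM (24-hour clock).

21:00

1 October 2029 is a Monday, so the first Sunday is October 7 and the second is October 14.
1 April 2030 is a Monday, so the first Monday is April 1 and the fourth is April 22.
Daylight saving runs 14 October 2029 – 22 April 2030; October 17, 2029 is inside that window, so Kesium is at UTC+05:00.
02:00 local − 5h = 21:00 UTC (rolling into the previous day, 16 October 2029).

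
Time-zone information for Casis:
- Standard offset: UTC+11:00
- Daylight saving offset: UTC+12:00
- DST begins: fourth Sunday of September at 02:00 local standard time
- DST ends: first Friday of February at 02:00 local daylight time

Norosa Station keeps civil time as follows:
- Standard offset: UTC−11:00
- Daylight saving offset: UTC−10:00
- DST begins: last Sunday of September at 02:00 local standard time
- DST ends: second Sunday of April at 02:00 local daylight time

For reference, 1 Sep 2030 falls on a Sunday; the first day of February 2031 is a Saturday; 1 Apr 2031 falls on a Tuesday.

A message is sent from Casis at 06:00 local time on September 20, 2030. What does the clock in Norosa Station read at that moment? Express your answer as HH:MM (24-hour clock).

1 September 2030 is a Sunday, so the first Sunday is September 1 and the fourth is September 22.
1 February 2031 is a Saturday, so the first Friday is February 7.
Daylight saving runs 22 September 2030 – 7 February 2031; September 20, 2030 is outside that window, so Casis is on standard time at UTC+11:00.
06:00 Casis − 11h = 19:00 UTC (rolling into the previous day, 19 September 2030).
1 September 2030 is a Sunday, so Sundays fall on 1, 8, 15, 22, 29; the last is September 29.
1 April 2031 is a Tuesday, so the first Sunday is April 6 and the second is April 13.
At the standard offset (UTC−11:00), 19:00 UTC − 11h = 08:00 Norosa Station standard time.
Daylight saving runs 29 September 2030 – 13 April 2031; the standard-time date in Norosa Station, September 19, 2030, is outside that window, so Norosa Station is on standard time at UTC−11:00.
19:00 UTC − 11h = 08:00 Norosa Station.

08:00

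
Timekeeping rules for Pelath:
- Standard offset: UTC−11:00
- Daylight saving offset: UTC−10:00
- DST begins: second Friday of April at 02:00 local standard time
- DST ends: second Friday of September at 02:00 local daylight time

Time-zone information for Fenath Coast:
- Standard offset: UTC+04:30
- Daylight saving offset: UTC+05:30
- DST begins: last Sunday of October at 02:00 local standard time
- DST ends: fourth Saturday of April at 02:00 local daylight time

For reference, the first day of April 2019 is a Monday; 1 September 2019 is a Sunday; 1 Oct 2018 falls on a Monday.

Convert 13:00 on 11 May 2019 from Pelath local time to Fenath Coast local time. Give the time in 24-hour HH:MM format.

03:30

1 April 2019 is a Monday, so the first Friday is April 5 and the second is April 12.
1 September 2019 is a Sunday, so the first Friday is September 6 and the second is September 13.
Daylight saving runs 12 April – 13 September; 11 May 2019 is inside that window, so Pelath is at UTC−10:00.
13:00 Pelath + 10h = 23:00 UTC.
1 October 2018 is a Monday, so Sundays fall on 7, 14, 21, 28; the last is October 28.
1 April 2019 is a Monday, so the first Saturday is April 6 and the fourth is April 27.
At the standard offset (UTC+04:30), 23:00 UTC + 4h30m = 03:30 Fenath Coast standard time (rolling into the next day, 12 May 2019).
The standard-time date in Fenath Coast, 12 May 2019, does not fall between 28 October 2018 and 27 April 2019, so daylight saving is not in effect and Fenath Coast is at UTC+04:30.
23:00 UTC + 4h30m = 03:30 Fenath Coast (rolling into the next day, 12 May 2019).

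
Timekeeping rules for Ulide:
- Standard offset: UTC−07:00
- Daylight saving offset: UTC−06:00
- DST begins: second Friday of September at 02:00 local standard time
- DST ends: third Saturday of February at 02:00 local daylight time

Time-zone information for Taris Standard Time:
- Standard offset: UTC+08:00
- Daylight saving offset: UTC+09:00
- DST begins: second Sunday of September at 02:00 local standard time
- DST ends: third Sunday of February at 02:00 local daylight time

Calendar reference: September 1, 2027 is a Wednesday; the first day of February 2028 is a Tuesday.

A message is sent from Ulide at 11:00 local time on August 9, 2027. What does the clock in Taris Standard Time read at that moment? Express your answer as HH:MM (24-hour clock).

1 September 2027 is a Wednesday, so the first Friday is September 3 and the second is September 10.
1 February 2028 is a Tuesday, so the first Saturday is February 5 and the third is February 19.
August 9, 2027 is outside the daylight-saving period (10 September 2027 – 19 February 2028), so Ulide is on standard time, UTC−07:00.
11:00 Ulide + 7h = 18:00 UTC.
1 September 2027 is a Wednesday, so the first Sunday is September 5 and the second is September 12.
1 February 2028 is a Tuesday, so the first Sunday is February 6 and the third is February 20.
At the standard offset (UTC+08:00), 18:00 UTC + 8h = 02:00 Taris Standard Time standard time (rolling into the next day, 10 August 2027).
The standard-time date in Taris Standard Time, August 10, 2027, does not fall between 12 September 2027 and 20 February 2028, so daylight saving is not in effect and Taris Standard Time is at UTC+08:00.
18:00 UTC + 8h = 02:00 Taris Standard Time (rolling into the next day, 10 August 2027).

02:00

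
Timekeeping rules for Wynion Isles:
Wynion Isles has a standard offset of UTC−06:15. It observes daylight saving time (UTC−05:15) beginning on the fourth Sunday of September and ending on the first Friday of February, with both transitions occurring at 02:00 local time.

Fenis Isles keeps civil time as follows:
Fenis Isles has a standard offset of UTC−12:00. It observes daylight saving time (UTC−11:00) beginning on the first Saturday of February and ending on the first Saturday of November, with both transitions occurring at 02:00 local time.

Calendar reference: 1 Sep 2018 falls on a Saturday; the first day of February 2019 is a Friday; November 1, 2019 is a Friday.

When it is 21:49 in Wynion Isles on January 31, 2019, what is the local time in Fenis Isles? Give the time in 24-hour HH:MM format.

1 September 2018 is a Saturday, so the first Sunday is September 2 and the fourth is September 23.
1 February 2019 is a Friday, so the first Friday is February 1.
Daylight saving runs 23 September 2018 – 1 February 2019; January 31, 2019 is inside that window, so Wynion Isles is at UTC−05:15.
21:49 Wynion Isles + 5h15m = 03:04 UTC (rolling into the next day, 1 February 2019).
1 February 2019 is a Friday, so the first Saturday is February 2.
1 November 2019 is a Friday, so the first Saturday is November 2.
At the standard offset (UTC−12:00), 03:04 UTC − 12h = 15:04 Fenis Isles standard time (rolling into the previous day, 31 January 2019).
The standard-time date in Fenis Isles, January 31, 2019, is outside the daylight-saving period (2 February – 2 November), so Fenis Isles is on standard time, UTC−12:00.
03:04 UTC − 12h = 15:04 Fenis Isles (rolling into the previous day, 31 January 2019).

15:04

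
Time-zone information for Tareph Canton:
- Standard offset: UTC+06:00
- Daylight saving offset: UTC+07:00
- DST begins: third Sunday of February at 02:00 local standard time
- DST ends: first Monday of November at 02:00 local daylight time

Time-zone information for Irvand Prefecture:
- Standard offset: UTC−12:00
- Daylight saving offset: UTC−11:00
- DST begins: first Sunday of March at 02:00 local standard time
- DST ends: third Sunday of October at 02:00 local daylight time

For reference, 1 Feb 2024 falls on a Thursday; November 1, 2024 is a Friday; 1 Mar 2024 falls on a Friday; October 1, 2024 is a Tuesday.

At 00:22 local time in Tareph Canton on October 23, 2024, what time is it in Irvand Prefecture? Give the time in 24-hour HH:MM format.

05:22

1 February 2024 is a Thursday, so the first Sunday is February 4 and the third is February 18.
1 November 2024 is a Friday, so the first Monday is November 4.
October 23, 2024 falls between 18 February and 4 November, so daylight saving is in effect and Tareph Canton is at UTC+07:00.
00:22 Tareph Canton − 7h = 17:22 UTC (rolling into the previous day, 22 October 2024).
1 March 2024 is a Friday, so the first Sunday is March 3.
1 October 2024 is a Tuesday, so the first Sunday is October 6 and the third is October 20.
At the standard offset (UTC−12:00), 17:22 UTC − 12h = 05:22 Irvand Prefecture standard time.
The standard-time date in Irvand Prefecture, October 22, 2024, is outside the daylight-saving period (3 March – 20 October), so Irvand Prefecture is on standard time, UTC−12:00.
17:22 UTC − 12h = 05:22 Irvand Prefecture.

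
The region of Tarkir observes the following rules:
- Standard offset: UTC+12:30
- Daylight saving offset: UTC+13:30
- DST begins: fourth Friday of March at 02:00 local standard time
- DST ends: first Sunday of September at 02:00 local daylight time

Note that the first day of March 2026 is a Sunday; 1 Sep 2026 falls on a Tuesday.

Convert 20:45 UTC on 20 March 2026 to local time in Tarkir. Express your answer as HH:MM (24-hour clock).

09:15

1 March 2026 is a Sunday, so the first Friday is March 6 and the fourth is March 27.
1 September 2026 is a Tuesday, so the first Sunday is September 6.
At the standard offset (UTC+12:30), 20:45 UTC + 12h30m = 09:15 Tarkir standard time (rolling into the next day, 21 March 2026).
Daylight saving runs 27 March – 6 September; the standard-time date in Tarkir, 21 March 2026, is outside that window, so Tarkir is on standard time at UTC+12:30.
20:45 UTC + 12h30m = 09:15 local (rolling into the next day, 21 March 2026).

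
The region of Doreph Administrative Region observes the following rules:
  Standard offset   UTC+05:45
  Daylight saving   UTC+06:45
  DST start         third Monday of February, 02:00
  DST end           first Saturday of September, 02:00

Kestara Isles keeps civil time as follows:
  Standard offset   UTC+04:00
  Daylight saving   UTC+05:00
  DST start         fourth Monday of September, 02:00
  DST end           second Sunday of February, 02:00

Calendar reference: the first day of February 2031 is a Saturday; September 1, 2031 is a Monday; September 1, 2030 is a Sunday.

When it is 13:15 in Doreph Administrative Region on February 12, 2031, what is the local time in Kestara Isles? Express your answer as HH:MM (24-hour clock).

1 February 2031 is a Saturday, so the first Monday is February 3 and the third is February 17.
1 September 2031 is a Monday, so the first Saturday is September 6.
February 12, 2031 does not fall between 17 February and 6 September, so daylight saving is not in effect and Doreph Administrative Region is at UTC+05:45.
13:15 Doreph Administrative Region − 5h45m = 07:30 UTC.
1 September 2030 is a Sunday, so the first Monday is September 2 and the fourth is September 23.
1 February 2031 is a Saturday, so the first Sunday is February 2 and the second is February 9.
At the standard offset (UTC+04:00), 07:30 UTC + 4h = 11:30 Kestara Isles standard time.
Daylight saving runs 23 September 2030 – 9 February 2031; the standard-time date in Kestara Isles, February 12, 2031, is outside that window, so Kestara Isles is on standard time at UTC+04:00.
07:30 UTC + 4h = 11:30 Kestara Isles.

11:30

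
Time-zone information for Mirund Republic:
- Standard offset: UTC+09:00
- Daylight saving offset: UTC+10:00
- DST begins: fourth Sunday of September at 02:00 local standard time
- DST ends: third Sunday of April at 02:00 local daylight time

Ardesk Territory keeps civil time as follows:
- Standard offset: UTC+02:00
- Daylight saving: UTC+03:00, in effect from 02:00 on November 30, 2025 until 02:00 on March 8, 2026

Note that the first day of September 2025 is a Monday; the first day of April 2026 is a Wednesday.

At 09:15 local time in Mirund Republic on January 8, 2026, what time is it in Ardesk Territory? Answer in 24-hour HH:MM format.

02:15

1 September 2025 is a Monday, so the first Sunday is September 7 and the fourth is September 28.
1 April 2026 is a Wednesday, so the first Sunday is April 5 and the third is April 19.
January 8, 2026 lies within the daylight-saving period (28 September 2025 – 19 April 2026), so Mirund Republic is on daylight time, UTC+10:00.
09:15 Mirund Republic − 10h = 23:15 UTC (rolling into the previous day, 7 January 2026).
At the standard offset (UTC+02:00), 23:15 UTC + 2h = 01:15 Ardesk Territory standard time (rolling into the next day, 8 January 2026).
The standard-time date in Ardesk Territory, January 8, 2026, lies within the daylight-saving period (30 November 2025 – 8 March 2026), so Ardesk Territory is on daylight time, UTC+03:00.
23:15 UTC + 3h = 02:15 Ardesk Territory (rolling into the next day, 8 January 2026).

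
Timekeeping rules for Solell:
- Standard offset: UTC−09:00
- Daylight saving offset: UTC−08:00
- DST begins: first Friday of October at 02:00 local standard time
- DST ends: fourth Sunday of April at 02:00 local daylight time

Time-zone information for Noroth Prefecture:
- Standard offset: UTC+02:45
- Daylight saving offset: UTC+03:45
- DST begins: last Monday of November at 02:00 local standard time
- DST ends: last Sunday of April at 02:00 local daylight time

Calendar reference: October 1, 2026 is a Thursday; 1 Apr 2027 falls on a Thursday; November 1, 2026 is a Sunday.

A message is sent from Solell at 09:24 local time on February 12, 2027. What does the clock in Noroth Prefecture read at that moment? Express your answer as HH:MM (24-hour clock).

21:09

1 October 2026 is a Thursday, so the first Friday is October 2.
1 April 2027 is a Thursday, so the first Sunday is April 4 and the fourth is April 25.
February 12, 2027 lies within the daylight-saving period (2 October 2026 – 25 April 2027), so Solell is on daylight time, UTC−08:00.
09:24 Solell + 8h = 17:24 UTC.
1 November 2026 is a Sunday, so Mondays fall on 2, 9, 16, 23, 30; the last is November 30.
1 April 2027 is a Thursday, so Sundays fall on 4, 11, 18, 25; the last is April 25.
At the standard offset (UTC+02:45), 17:24 UTC + 2h45m = 20:09 Noroth Prefecture standard time.
Daylight saving runs 30 November 2026 – 25 April 2027; the standard-time date in Noroth Prefecture, February 12, 2027, is inside that window, so Noroth Prefecture is at UTC+03:45.
17:24 UTC + 3h45m = 21:09 Noroth Prefecture.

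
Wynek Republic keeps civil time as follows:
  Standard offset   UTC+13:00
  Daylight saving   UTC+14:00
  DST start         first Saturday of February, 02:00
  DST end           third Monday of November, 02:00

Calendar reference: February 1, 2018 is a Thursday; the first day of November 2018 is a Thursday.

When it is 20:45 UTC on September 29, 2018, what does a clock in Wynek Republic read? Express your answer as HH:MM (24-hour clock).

1 February 2018 is a Thursday, so the first Saturday is February 3.
1 November 2018 is a Thursday, so the first Monday is November 5 and the third is November 19.
At the standard offset (UTC+13:00), 20:45 UTC + 13h = 09:45 Wynek Republic standard time (rolling into the next day, 30 September 2018).
Daylight saving runs 3 February – 19 November; the standard-time date in Wynek Republic, September 30, 2018, is inside that window, so Wynek Republic is at UTC+14:00.
20:45 UTC + 14h = 10:45 local (rolling into the next day, 30 September 2018).

10:45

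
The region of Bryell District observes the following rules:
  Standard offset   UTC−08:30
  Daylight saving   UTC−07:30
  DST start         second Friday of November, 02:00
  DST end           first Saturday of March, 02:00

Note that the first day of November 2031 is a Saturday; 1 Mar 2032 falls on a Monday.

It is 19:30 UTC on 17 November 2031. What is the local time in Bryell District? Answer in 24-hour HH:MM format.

1 November 2031 is a Saturday, so the first Friday is November 7 and the second is November 14.
1 March 2032 is a Monday, so the first Saturday is March 6.
At the standard offset (UTC−08:30), 19:30 UTC − 8h30m = 11:00 Bryell District standard time.
Daylight saving runs 14 November 2031 – 6 March 2032; the standard-time date in Bryell District, 17 November 2031, is inside that window, so Bryell District is at UTC−07:30.
19:30 UTC − 7h30m = 12:00 local.

12:00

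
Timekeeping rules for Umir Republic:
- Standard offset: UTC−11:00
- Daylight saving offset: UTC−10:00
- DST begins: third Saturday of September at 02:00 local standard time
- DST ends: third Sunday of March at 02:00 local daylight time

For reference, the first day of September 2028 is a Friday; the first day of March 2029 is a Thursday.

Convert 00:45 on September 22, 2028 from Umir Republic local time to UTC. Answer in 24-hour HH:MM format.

10:45

1 September 2028 is a Friday, so the first Saturday is September 2 and the third is September 16.
1 March 2029 is a Thursday, so the first Sunday is March 4 and the third is March 18.
Daylight saving runs 16 September 2028 – 18 March 2029; September 22, 2028 is inside that window, so Umir Republic is at UTC−10:00.
00:45 local + 10h = 10:45 UTC.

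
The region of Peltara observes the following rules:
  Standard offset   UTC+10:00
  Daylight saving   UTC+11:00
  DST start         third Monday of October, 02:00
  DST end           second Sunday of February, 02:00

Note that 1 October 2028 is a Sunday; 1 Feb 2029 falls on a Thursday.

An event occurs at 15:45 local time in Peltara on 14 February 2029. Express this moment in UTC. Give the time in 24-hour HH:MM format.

05:45

1 October 2028 is a Sunday, so the first Monday is October 2 and the third is October 16.
1 February 2029 is a Thursday, so the first Sunday is February 4 and the second is February 11.
14 February 2029 does not fall between 16 October 2028 and 11 February 2029, so daylight saving is not in effect and Peltara is at UTC+10:00.
15:45 local − 10h = 05:45 UTC.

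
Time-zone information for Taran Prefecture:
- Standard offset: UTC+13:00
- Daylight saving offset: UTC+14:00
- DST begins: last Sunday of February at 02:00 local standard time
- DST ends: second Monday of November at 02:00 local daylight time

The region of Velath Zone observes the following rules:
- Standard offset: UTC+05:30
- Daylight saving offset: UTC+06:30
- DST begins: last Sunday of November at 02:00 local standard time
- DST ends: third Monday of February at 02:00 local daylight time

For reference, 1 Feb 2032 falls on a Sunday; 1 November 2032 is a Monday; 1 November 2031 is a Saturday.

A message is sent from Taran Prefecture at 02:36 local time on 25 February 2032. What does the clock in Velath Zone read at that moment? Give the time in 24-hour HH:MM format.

19:06

1 February 2032 is a Sunday, so Sundays fall on 1, 8, 15, 22, 29; the last is February 29.
1 November 2032 is a Monday, so the first Monday is November 1 and the second is November 8.
25 February 2032 is outside the daylight-saving period (29 February – 8 November), so Taran Prefecture is on standard time, UTC+13:00.
02:36 Taran Prefecture − 13h = 13:36 UTC (rolling into the previous day, 24 February 2032).
1 November 2031 is a Saturday, so Sundays fall on 2, 9, 16, 23, 30; the last is November 30.
1 February 2032 is a Sunday, so the first Monday is February 2 and the third is February 16.
At the standard offset (UTC+05:30), 13:36 UTC + 5h30m = 19:06 Velath Zone standard time.
Daylight saving runs 30 November 2031 – 16 February 2032; the standard-time date in Velath Zone, 24 February 2032, is outside that window, so Velath Zone is on standard time at UTC+05:30.
13:36 UTC + 5h30m = 19:06 Velath Zone.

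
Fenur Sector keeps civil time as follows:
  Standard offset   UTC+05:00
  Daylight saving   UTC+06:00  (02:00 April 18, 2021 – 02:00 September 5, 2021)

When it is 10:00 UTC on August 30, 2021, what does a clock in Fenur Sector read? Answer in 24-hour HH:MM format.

At the standard offset (UTC+05:00), 10:00 UTC + 5h = 15:00 Fenur Sector standard time.
Daylight saving runs 18 April – 5 September; the standard-time date in Fenur Sector, August 30, 2021, is inside that window, so Fenur Sector is at UTC+06:00.
10:00 UTC + 6h = 16:00 local.

16:00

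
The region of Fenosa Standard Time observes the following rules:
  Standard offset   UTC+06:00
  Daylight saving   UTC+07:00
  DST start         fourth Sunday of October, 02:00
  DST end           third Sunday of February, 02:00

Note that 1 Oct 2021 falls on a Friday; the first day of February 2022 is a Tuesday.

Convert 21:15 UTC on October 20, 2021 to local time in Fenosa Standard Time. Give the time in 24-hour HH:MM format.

1 October 2021 is a Friday, so the first Sunday is October 3 and the fourth is October 24.
1 February 2022 is a Tuesday, so the first Sunday is February 6 and the third is February 20.
At the standard offset (UTC+06:00), 21:15 UTC + 6h = 03:15 Fenosa Standard Time standard time (rolling into the next day, 21 October 2021).
The standard-time date in Fenosa Standard Time, October 21, 2021, does not fall between 24 October 2021 and 20 February 2022, so daylight saving is not in effect and Fenosa Standard Time is at UTC+06:00.
21:15 UTC + 6h = 03:15 local (rolling into the next day, 21 October 2021).

03:15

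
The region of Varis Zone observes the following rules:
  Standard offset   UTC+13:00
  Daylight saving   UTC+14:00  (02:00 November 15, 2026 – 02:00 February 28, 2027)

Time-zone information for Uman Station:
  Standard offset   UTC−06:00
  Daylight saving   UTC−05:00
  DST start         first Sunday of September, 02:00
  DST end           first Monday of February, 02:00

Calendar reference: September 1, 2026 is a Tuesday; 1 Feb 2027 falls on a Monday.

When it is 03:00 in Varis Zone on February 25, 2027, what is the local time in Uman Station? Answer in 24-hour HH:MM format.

February 25, 2027 lies within the daylight-saving period (15 November 2026 – 28 February 2027), so Varis Zone is on daylight time, UTC+14:00.
03:00 Varis Zone − 14h = 13:00 UTC (rolling into the previous day, 24 February 2027).
1 September 2026 is a Tuesday, so the first Sunday is September 6.
1 February 2027 is a Monday, so the first Monday is February 1.
At the standard offset (UTC−06:00), 13:00 UTC − 6h = 07:00 Uman Station standard time.
Daylight saving runs 6 September 2026 – 1 February 2027; the standard-time date in Uman Station, February 24, 2027, is outside that window, so Uman Station is on standard time at UTC−06:00.
13:00 UTC − 6h = 07:00 Uman Station.

07:00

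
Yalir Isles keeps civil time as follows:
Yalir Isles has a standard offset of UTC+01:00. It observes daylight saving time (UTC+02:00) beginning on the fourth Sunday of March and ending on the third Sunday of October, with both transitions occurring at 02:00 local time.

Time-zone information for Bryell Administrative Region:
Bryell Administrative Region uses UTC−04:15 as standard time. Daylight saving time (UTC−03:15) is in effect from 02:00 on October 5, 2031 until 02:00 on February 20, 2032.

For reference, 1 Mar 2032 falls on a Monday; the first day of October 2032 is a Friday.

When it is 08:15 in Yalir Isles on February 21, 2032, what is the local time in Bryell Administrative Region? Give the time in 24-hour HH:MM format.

1 March 2032 is a Monday, so the first Sunday is March 7 and the fourth is March 28.
1 October 2032 is a Friday, so the first Sunday is October 3 and the third is October 17.
February 21, 2032 does not fall between 28 March and 17 October, so daylight saving is not in effect and Yalir Isles is at UTC+01:00.
08:15 Yalir Isles − 1h = 07:15 UTC.
At the standard offset (UTC−04:15), 07:15 UTC − 4h15m = 03:00 Bryell Administrative Region standard time.
The standard-time date in Bryell Administrative Region, February 21, 2032, is outside the daylight-saving period (5 October 2031 – 20 February 2032), so Bryell Administrative Region is on standard time, UTC−04:15.
07:15 UTC − 4h15m = 03:00 Bryell Administrative Region.

03:00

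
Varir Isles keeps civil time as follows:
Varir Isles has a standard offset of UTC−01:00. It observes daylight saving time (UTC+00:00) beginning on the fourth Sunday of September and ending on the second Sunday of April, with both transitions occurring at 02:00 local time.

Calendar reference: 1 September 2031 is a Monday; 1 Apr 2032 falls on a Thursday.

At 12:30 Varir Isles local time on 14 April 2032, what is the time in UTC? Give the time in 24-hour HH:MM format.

13:30

1 September 2031 is a Monday, so the first Sunday is September 7 and the fourth is September 28.
1 April 2032 is a Thursday, so the first Sunday is April 4 and the second is April 11.
14 April 2032 does not fall between 28 September 2031 and 11 April 2032, so daylight saving is not in effect and Varir Isles is at UTC−01:00.
12:30 local + 1h = 13:30 UTC.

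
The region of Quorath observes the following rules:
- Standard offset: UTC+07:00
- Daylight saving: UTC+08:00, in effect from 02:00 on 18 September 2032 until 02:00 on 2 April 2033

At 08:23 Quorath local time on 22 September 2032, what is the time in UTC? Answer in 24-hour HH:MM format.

22 September 2032 lies within the daylight-saving period (18 September 2032 – 2 April 2033), so Quorath is on daylight time, UTC+08:00.
08:23 local − 8h = 00:23 UTC.

00:23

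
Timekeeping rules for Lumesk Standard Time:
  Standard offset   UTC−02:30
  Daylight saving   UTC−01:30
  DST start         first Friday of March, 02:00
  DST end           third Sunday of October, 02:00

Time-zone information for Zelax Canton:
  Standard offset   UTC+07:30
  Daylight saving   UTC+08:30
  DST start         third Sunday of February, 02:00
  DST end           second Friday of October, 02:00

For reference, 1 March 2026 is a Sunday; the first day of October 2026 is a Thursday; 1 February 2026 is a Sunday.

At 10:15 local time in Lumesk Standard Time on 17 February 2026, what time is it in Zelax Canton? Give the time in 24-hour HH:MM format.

1 March 2026 is a Sunday, so the first Friday is March 6.
1 October 2026 is a Thursday, so the first Sunday is October 4 and the third is October 18.
Daylight saving runs 6 March – 18 October; 17 February 2026 is outside that window, so Lumesk Standard Time is on standard time at UTC−02:30.
10:15 Lumesk Standard Time + 2h30m = 12:45 UTC.
1 February 2026 is a Sunday, so the first Sunday is February 1 and the third is February 15.
1 October 2026 is a Thursday, so the first Friday is October 2 and the second is October 9.
At the standard offset (UTC+07:30), 12:45 UTC + 7h30m = 20:15 Zelax Canton standard time.
The standard-time date in Zelax Canton, 17 February 2026, lies within the daylight-saving period (15 February – 9 October), so Zelax Canton is on daylight time, UTC+08:30.
12:45 UTC + 8h30m = 21:15 Zelax Canton.

21:15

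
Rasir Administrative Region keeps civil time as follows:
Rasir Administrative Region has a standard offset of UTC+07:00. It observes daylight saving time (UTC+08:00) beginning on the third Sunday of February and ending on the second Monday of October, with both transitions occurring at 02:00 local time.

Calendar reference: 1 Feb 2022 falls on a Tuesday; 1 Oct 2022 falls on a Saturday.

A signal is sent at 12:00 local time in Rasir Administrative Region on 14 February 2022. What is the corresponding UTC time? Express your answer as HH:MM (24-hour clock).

1 February 2022 is a Tuesday, so the first Sunday is February 6 and the third is February 20.
1 October 2022 is a Saturday, so the first Monday is October 3 and the second is October 10.
14 February 2022 is outside the daylight-saving period (20 February – 10 October), so Rasir Administrative Region is on standard time, UTC+07:00.
12:00 local − 7h = 05:00 UTC.

05:00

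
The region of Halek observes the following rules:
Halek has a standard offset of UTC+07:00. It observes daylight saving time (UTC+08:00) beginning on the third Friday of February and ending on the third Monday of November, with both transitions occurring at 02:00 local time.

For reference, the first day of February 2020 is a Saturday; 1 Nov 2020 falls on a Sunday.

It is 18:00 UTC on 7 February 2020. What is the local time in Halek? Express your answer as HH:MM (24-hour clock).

1 February 2020 is a Saturday, so the first Friday is February 7 and the third is February 21.
1 November 2020 is a Sunday, so the first Monday is November 2 and the third is November 16.
At the standard offset (UTC+07:00), 18:00 UTC + 7h = 01:00 Halek standard time (rolling into the next day, 8 February 2020).
The standard-time date in Halek, 8 February 2020, is outside the daylight-saving period (21 February – 16 November), so Halek is on standard time, UTC+07:00.
18:00 UTC + 7h = 01:00 local (rolling into the next day, 8 February 2020).

01:00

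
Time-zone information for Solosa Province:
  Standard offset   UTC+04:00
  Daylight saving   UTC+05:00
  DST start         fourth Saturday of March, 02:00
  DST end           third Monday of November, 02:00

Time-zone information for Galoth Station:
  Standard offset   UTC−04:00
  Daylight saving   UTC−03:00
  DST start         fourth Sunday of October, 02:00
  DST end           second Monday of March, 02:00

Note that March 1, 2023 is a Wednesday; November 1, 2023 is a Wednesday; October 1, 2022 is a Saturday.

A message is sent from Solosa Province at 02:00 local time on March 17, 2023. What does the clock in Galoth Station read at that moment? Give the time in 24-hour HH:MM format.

1 March 2023 is a Wednesday, so the first Saturday is March 4 and the fourth is March 25.
1 November 2023 is a Wednesday, so the first Monday is November 6 and the third is November 20.
Daylight saving runs 25 March – 20 November; March 17, 2023 is outside that window, so Solosa Province is on standard time at UTC+04:00.
02:00 Solosa Province − 4h = 22:00 UTC (rolling into the previous day, 16 March 2023).
1 October 2022 is a Saturday, so the first Sunday is October 2 and the fourth is October 23.
1 March 2023 is a Wednesday, so the first Monday is March 6 and the second is March 13.
At the standard offset (UTC−04:00), 22:00 UTC − 4h = 18:00 Galoth Station standard time.
Daylight saving runs 23 October 2022 – 13 March 2023; the standard-time date in Galoth Station, March 16, 2023, is outside that window, so Galoth Station is on standard time at UTC−04:00.
22:00 UTC − 4h = 18:00 Galoth Station.

18:00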